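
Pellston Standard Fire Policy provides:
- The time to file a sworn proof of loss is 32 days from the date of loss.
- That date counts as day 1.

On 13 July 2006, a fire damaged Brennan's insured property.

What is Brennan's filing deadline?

August 13, 2006

Counting 13 July 2006 as day 1, day 32 is August 13, 2006.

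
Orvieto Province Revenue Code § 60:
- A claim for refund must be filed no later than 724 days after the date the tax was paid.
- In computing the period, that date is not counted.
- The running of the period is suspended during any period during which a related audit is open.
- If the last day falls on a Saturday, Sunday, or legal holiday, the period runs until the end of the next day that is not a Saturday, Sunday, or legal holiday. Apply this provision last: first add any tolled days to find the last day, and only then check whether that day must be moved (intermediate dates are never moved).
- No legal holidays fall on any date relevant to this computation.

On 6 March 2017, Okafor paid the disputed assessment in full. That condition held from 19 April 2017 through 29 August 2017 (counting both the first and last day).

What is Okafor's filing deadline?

July 11, 2019

724 days after 6 March 2017 is February 28, 2019.
From April 19, 2017 through August 29, 2017 inclusive is 133 days; tolling adds 133 days: February 28, 2019 + 133 days = July 11, 2019.
July 11, 2019 is a Thursday and not a legal holiday, so no extension applies.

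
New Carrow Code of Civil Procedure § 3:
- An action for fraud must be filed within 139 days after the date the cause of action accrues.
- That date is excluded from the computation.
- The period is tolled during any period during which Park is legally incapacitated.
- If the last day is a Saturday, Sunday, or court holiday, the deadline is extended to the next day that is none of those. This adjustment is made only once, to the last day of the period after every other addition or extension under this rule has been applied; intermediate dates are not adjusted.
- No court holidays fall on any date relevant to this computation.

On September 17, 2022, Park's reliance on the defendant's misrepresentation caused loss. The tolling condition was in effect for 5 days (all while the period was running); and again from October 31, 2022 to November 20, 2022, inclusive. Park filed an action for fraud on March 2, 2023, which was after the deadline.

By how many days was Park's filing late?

1 day

139 days after September 17, 2022 is February 3, 2023.
Tolling adds 5 days: February 3, 2023 + 5 days = February 8, 2023.
From October 31, 2022 through November 20, 2022 inclusive is 21 days; tolling adds 21 days: February 8, 2023 + 21 days = March 1, 2023.
March 1, 2023 is a Wednesday and not a court holiday, so no extension applies.
The deadline is March 1, 2023; from March 1, 2023 to March 2, 2023 is 1 days.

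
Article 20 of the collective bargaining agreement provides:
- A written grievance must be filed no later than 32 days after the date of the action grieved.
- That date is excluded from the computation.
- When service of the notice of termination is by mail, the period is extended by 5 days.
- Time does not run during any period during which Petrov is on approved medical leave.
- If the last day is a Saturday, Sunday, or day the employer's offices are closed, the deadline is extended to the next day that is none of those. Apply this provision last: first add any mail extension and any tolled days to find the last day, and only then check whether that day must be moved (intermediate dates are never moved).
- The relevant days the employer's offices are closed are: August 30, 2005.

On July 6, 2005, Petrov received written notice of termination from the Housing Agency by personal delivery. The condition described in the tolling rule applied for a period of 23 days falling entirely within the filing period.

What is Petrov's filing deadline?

32 days after July 6, 2005 is August 7, 2005.
Service was not by mail, so no mail extension applies.
Tolling adds 23 days: August 7, 2005 + 23 days = August 30, 2005.
August 30, 2005 is a listed holiday. The next qualifying day is August 31, 2005.

August 31, 2005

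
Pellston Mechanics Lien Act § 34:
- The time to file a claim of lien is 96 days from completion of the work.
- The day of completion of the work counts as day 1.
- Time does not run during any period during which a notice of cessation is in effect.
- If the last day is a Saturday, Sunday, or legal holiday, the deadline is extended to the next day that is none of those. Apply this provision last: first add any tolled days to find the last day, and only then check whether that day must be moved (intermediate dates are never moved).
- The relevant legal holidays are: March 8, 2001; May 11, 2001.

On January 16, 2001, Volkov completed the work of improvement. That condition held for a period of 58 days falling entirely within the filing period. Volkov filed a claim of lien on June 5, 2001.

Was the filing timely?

Counting January 16, 2001 as day 1, day 96 is April 21, 2001.
Tolling adds 58 days: April 21, 2001 + 58 days = June 18, 2001.
June 18, 2001 is a Monday and not a legal holiday, so no extension applies.
The deadline is June 18, 2001; the filing on June 5, 2001 is on or before that date.

Yes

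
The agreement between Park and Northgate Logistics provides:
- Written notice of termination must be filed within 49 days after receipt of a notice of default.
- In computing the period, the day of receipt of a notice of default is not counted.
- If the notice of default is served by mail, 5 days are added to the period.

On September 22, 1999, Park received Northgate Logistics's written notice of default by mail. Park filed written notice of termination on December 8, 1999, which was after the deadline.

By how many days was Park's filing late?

23 days

49 days after September 22, 1999 is November 10, 1999.
Service was by mail, adding 5 days: November 10, 1999 + 5 days = November 15, 1999.
The deadline is November 15, 1999; from November 15, 1999 to December 8, 1999 is 23 days.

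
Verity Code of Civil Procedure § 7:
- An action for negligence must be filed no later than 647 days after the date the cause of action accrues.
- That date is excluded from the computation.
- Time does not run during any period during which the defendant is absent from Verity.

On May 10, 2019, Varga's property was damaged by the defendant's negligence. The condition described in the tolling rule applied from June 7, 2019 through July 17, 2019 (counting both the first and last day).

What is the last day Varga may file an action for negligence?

March 28, 2021

647 days after May 10, 2019 is February 15, 2021.
From June 7, 2019 through July 17, 2019 inclusive is 41 days; tolling adds 41 days: February 15, 2021 + 41 days = March 28, 2021.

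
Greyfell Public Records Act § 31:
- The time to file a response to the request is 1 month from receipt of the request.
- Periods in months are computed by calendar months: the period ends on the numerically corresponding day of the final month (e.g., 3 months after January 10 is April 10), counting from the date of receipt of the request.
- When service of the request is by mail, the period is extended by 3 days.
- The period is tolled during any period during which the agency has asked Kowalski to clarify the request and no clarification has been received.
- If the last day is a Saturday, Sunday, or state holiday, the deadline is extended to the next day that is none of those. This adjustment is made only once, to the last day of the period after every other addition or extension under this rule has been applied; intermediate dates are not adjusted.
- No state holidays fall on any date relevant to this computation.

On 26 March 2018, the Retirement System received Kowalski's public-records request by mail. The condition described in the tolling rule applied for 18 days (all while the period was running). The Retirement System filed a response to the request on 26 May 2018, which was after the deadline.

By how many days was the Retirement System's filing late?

9 days

1 month after 26 March 2018 is April 26, 2018.
Service was by mail, adding 3 days: April 26, 2018 + 3 days = April 29, 2018.
Tolling adds 18 days: April 29, 2018 + 18 days = May 17, 2018.
May 17, 2018 is a Thursday and not a state holiday, so no extension applies.
The deadline is May 17, 2018; from May 17, 2018 to May 26, 2018 is 9 days.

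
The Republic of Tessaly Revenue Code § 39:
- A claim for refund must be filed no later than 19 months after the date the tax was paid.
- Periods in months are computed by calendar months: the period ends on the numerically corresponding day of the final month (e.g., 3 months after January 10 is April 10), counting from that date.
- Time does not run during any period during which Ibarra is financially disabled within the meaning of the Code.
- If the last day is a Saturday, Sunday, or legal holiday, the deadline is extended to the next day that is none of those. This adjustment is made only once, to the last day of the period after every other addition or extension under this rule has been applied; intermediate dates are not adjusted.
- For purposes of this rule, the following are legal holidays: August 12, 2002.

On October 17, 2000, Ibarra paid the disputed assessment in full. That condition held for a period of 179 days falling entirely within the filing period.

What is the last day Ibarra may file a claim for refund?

November 12, 2002

19 months after October 17, 2000 is May 17, 2002.
Tolling adds 179 days: May 17, 2002 + 179 days = November 12, 2002.
November 12, 2002 is a Tuesday and not a legal holiday, so no extension applies.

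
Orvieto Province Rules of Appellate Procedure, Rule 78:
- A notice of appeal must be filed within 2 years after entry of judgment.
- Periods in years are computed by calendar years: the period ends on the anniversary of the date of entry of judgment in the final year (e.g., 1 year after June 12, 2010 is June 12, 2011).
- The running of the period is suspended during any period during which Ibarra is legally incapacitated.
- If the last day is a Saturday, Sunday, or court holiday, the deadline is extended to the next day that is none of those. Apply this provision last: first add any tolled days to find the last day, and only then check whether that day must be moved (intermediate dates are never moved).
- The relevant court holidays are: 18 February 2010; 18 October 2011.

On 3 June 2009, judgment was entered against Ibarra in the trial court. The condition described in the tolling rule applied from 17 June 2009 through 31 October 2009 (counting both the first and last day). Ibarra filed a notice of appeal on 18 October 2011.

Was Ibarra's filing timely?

2 years after 3 June 2009 is June 3, 2011.
From June 17, 2009 through October 31, 2009 inclusive is 137 days; tolling adds 137 days: June 3, 2011 + 137 days = October 18, 2011.
October 18, 2011 is a listed holiday. The next qualifying day is October 19, 2011.
The deadline is October 19, 2011; the filing on October 18, 2011 is on or before that date.

Yes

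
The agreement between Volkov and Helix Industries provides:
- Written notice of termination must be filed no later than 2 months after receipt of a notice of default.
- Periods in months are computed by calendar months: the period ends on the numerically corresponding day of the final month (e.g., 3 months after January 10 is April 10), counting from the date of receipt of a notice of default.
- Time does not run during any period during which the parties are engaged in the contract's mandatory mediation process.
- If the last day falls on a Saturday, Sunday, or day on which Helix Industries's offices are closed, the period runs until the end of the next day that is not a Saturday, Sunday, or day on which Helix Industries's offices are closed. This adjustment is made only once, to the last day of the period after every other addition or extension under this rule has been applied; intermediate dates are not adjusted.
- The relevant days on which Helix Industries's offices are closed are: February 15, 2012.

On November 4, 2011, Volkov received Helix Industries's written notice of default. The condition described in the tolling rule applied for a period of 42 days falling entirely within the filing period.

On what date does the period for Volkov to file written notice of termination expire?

2 months after November 4, 2011 is January 4, 2012.
Tolling adds 42 days: January 4, 2012 + 42 days = February 15, 2012.
February 15, 2012 is a listed holiday. The next qualifying day is February 16, 2012.

February 16, 2012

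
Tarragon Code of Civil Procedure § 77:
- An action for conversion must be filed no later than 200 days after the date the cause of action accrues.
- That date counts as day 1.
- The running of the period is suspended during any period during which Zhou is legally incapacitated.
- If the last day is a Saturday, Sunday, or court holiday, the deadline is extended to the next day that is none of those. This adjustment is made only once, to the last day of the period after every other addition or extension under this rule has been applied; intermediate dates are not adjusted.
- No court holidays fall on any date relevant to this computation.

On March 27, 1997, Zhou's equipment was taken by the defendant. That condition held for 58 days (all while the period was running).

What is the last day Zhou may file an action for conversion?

Counting March 27, 1997 as day 1, day 200 is October 12, 1997.
Tolling adds 58 days: October 12, 1997 + 58 days = December 9, 1997.
December 9, 1997 is a Tuesday and not a court holiday, so no extension applies.

December 9, 1997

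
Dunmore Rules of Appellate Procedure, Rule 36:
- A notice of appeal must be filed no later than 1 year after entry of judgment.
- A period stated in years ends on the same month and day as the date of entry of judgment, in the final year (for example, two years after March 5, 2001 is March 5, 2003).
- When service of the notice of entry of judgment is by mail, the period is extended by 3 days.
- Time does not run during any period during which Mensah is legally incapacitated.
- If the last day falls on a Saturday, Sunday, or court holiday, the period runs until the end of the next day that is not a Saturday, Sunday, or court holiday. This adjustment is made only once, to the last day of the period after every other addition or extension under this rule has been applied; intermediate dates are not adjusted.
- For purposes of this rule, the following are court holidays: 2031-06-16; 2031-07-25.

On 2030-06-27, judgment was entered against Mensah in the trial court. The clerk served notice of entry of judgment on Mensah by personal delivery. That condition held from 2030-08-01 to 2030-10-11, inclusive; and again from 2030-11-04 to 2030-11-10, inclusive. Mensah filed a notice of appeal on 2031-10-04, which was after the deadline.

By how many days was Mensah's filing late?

1 year after 2030-06-27 is June 27, 2031.
Service was not by mail, so no mail extension applies.
From August 1, 2030 through October 11, 2030 inclusive is 72 days; tolling adds 72 days: June 27, 2031 + 72 days = September 7, 2031.
From November 4, 2030 through November 10, 2030 inclusive is 7 days; tolling adds 7 days: September 7, 2031 + 7 days = September 14, 2031.
September 14, 2031 is Sunday. The next qualifying day is September 15, 2031.
The deadline is September 15, 2031; from September 15, 2031 to October 4, 2031 is 19 days.

19 days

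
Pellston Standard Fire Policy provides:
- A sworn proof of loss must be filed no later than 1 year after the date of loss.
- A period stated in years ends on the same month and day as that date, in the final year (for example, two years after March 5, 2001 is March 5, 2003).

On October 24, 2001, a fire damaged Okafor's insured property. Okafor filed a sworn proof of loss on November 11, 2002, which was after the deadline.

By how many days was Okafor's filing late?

1 year after October 24, 2001 is October 24, 2002.
The deadline is October 24, 2002; from October 24, 2002 to November 11, 2002 is 18 days.

18 days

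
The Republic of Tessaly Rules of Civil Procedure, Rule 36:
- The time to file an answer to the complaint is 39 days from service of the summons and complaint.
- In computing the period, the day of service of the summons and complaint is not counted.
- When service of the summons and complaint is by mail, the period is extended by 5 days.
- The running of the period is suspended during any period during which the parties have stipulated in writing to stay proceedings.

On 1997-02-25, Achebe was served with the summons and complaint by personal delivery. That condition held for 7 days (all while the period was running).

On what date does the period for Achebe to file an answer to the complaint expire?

39 days after 1997-02-25 is April 5, 1997.
Service was not by mail, so no mail extension applies.
Tolling adds 7 days: April 5, 1997 + 7 days = April 12, 1997.

April 12, 1997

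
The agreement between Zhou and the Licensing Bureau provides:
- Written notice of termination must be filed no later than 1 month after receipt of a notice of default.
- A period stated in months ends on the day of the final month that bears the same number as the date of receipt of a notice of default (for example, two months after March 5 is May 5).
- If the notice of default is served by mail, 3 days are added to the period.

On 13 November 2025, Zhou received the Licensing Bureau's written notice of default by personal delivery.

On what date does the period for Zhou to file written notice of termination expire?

1 month after 13 November 2025 is December 13, 2025.
Service was not by mail, so no mail extension applies.

December 13, 2025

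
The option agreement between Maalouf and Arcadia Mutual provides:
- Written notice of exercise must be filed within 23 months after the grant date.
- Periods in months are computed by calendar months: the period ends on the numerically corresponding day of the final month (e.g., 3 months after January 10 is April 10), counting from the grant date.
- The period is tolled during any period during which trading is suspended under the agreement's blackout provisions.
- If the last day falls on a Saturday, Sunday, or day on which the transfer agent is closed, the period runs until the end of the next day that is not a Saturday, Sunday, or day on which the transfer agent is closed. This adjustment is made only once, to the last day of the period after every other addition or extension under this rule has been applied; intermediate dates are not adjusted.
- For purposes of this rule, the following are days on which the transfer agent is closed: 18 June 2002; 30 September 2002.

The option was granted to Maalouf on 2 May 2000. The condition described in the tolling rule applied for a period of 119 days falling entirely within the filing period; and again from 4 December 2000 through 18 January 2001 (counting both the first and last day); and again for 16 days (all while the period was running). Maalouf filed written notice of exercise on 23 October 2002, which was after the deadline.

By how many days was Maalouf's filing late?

23 months after 2 May 2000 is April 2, 2002.
Tolling adds 119 days: April 2, 2002 + 119 days = July 30, 2002.
From December 4, 2000 through January 18, 2001 inclusive is 46 days; tolling adds 46 days: July 30, 2002 + 46 days = September 14, 2002.
Tolling adds 16 days: September 14, 2002 + 16 days = September 30, 2002.
September 30, 2002 is a listed holiday. The next qualifying day is October 1, 2002.
The deadline is October 1, 2002; from October 1, 2002 to October 23, 2002 is 22 days.

22 days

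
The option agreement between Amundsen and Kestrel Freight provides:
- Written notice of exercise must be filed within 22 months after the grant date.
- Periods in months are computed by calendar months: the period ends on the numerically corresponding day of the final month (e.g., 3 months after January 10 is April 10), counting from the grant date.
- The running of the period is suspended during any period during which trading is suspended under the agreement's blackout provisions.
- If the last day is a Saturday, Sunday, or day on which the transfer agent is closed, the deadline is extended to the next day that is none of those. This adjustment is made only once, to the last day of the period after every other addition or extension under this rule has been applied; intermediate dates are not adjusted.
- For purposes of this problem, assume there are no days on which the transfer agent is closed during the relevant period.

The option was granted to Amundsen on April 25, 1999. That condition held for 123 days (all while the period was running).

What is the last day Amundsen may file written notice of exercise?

22 months after April 25, 1999 is February 25, 2001.
Tolling adds 123 days: February 25, 2001 + 123 days = June 28, 2001.
June 28, 2001 is a Thursday and not a day on which the transfer agent is closed, so no extension applies.

June 28, 2001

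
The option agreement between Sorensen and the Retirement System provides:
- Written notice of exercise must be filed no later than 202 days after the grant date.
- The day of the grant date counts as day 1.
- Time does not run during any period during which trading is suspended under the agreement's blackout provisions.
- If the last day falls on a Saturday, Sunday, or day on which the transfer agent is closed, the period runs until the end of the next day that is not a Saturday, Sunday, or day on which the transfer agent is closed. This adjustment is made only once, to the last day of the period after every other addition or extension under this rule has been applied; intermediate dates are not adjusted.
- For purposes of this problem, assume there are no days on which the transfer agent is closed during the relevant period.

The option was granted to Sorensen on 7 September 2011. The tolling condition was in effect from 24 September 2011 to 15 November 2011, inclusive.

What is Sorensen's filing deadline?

Counting 7 September 2011 as day 1, day 202 is March 26, 2012.
From September 24, 2011 through November 15, 2011 inclusive is 53 days; tolling adds 53 days: March 26, 2012 + 53 days = May 18, 2012.
May 18, 2012 is a Friday and not a day on which the transfer agent is closed, so no extension applies.

May 18, 2012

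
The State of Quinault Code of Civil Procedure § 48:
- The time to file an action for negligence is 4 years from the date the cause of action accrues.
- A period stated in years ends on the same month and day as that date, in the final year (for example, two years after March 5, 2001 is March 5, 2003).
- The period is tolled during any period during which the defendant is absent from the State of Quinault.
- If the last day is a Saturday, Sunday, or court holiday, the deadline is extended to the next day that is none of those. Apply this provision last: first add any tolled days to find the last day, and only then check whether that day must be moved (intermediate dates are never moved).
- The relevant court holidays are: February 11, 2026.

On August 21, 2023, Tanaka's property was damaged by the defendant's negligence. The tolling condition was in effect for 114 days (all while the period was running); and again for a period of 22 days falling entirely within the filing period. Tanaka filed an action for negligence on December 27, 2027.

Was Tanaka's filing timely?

Yes

4 years after August 21, 2023 is August 21, 2027.
Tolling adds 114 days: August 21, 2027 + 114 days = December 13, 2027.
Tolling adds 22 days: December 13, 2027 + 22 days = January 4, 2028.
January 4, 2028 is a Tuesday and not a court holiday, so no extension applies.
The deadline is January 4, 2028; the filing on December 27, 2027 is on or before that date.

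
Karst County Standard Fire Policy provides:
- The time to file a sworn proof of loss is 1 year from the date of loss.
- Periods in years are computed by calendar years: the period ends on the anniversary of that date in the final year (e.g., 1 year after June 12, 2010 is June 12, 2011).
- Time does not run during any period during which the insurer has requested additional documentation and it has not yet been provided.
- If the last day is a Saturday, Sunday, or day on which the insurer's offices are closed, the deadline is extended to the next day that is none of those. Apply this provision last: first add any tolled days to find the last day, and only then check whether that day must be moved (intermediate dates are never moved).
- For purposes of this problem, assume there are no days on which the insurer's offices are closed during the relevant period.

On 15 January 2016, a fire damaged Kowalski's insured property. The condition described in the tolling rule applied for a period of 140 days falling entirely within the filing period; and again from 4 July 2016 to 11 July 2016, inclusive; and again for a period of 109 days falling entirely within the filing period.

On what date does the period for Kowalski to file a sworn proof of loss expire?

September 29, 2017

1 year after 15 January 2016 is January 15, 2017.
Tolling adds 140 days: January 15, 2017 + 140 days = June 4, 2017.
From July 4, 2016 through July 11, 2016 inclusive is 8 days; tolling adds 8 days: June 4, 2017 + 8 days = June 12, 2017.
Tolling adds 109 days: June 12, 2017 + 109 days = September 29, 2017.
September 29, 2017 is a Friday and not a day on which the insurer's offices are closed, so no extension applies.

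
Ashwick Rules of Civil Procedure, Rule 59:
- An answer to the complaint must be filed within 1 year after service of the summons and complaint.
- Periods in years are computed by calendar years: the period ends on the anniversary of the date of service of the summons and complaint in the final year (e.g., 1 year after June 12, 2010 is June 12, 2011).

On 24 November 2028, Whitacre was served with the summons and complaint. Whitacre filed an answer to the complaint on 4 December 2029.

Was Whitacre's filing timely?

1 year after 24 November 2028 is November 24, 2029.
The deadline is November 24, 2029; the filing on December 4, 2029 is after that date.

No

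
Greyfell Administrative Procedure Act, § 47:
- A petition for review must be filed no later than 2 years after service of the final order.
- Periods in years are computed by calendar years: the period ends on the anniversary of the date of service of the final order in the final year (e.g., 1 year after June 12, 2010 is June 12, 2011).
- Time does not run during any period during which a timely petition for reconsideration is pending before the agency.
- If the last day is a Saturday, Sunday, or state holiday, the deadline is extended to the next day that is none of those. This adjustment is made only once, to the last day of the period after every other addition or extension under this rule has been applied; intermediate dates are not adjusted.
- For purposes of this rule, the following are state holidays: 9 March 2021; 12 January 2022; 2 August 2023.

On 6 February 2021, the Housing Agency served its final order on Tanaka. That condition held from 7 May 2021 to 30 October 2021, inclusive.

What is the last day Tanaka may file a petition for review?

August 3, 2023

2 years after 6 February 2021 is February 6, 2023.
From May 7, 2021 through October 30, 2021 inclusive is 177 days; tolling adds 177 days: February 6, 2023 + 177 days = August 2, 2023.
August 2, 2023 is a listed holiday. The next qualifying day is August 3, 2023.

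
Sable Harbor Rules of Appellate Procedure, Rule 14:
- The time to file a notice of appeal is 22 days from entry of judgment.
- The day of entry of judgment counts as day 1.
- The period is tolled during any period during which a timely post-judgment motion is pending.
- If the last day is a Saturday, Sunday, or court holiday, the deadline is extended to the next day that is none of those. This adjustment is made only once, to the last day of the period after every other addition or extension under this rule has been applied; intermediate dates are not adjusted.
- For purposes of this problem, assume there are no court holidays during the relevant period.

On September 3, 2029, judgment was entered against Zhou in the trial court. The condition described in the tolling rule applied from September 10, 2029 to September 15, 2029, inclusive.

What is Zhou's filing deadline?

Counting September 3, 2029 as day 1, day 22 is September 24, 2029.
From September 10, 2029 through September 15, 2029 inclusive is 6 days; tolling adds 6 days: September 24, 2029 + 6 days = September 30, 2029.
September 30, 2029 is Sunday. The next qualifying day is October 1, 2029.

October 1, 2029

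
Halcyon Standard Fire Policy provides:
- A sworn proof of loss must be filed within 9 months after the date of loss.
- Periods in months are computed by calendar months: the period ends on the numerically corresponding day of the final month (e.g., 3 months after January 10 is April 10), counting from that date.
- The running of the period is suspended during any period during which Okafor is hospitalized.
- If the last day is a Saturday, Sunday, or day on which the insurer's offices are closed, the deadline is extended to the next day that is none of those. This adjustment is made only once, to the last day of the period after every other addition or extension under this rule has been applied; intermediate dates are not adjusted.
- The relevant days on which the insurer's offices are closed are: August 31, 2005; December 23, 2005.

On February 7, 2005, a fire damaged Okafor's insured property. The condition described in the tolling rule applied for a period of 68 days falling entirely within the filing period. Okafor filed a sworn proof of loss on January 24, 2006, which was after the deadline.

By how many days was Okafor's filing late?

9 months after February 7, 2005 is November 7, 2005.
Tolling adds 68 days: November 7, 2005 + 68 days = January 14, 2006.
January 14, 2006 is Saturday; January 15, 2006 is Sunday. The next qualifying day is January 16, 2006.
The deadline is January 16, 2006; from January 16, 2006 to January 24, 2006 is 8 days.

8 days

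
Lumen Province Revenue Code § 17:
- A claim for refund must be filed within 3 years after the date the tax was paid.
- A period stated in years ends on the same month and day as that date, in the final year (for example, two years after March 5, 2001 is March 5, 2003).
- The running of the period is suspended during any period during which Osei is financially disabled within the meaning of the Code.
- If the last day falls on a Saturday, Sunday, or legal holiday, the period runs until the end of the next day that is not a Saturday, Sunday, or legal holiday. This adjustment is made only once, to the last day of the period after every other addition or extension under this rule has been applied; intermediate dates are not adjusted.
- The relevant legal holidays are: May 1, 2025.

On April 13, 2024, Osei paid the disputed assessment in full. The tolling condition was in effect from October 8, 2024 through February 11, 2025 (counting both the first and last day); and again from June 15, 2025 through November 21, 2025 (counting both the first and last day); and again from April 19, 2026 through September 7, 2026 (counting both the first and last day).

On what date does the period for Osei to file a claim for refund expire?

3 years after April 13, 2024 is April 13, 2027.
From October 8, 2024 through February 11, 2025 inclusive is 127 days; tolling adds 127 days: April 13, 2027 + 127 days = August 18, 2027.
From June 15, 2025 through November 21, 2025 inclusive is 160 days; tolling adds 160 days: August 18, 2027 + 160 days = January 25, 2028.
From April 19, 2026 through September 7, 2026 inclusive is 142 days; tolling adds 142 days: January 25, 2028 + 142 days = June 15, 2028.
June 15, 2028 is a Thursday and not a legal holiday, so no extension applies.

June 15, 2028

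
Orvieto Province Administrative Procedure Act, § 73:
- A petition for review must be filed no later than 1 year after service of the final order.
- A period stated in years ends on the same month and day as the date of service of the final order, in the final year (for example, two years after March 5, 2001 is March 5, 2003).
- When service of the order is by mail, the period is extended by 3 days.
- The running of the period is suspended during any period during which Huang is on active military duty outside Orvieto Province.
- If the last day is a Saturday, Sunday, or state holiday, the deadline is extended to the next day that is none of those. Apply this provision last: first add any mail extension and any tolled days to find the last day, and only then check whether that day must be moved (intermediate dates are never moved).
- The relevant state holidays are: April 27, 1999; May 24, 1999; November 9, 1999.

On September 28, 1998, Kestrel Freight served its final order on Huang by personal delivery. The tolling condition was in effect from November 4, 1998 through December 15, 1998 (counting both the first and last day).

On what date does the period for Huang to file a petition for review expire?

November 10, 1999

1 year after September 28, 1998 is September 28, 1999.
Service was not by mail, so no mail extension applies.
From November 4, 1998 through December 15, 1998 inclusive is 42 days; tolling adds 42 days: September 28, 1999 + 42 days = November 9, 1999.
November 9, 1999 is a listed holiday. The next qualifying day is November 10, 1999.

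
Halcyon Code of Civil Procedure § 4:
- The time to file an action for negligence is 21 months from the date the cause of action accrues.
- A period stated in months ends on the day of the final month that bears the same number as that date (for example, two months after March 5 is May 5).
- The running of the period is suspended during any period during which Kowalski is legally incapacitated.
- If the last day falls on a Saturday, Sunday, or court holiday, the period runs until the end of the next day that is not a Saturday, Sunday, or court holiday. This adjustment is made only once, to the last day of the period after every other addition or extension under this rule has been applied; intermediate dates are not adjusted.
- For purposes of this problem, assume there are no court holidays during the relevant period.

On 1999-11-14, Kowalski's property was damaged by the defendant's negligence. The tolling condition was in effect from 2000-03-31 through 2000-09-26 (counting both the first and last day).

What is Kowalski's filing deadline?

21 months after 1999-11-14 is August 14, 2001.
From March 31, 2000 through September 26, 2000 inclusive is 180 days; tolling adds 180 days: August 14, 2001 + 180 days = February 10, 2002.
February 10, 2002 is Sunday. The next qualifying day is February 11, 2002.

February 11, 2002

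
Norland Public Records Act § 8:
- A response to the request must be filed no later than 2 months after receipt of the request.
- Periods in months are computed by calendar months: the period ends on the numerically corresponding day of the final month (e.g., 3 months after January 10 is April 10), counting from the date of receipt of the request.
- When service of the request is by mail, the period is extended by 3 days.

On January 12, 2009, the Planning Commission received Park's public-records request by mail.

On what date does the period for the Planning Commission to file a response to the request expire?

2 months after January 12, 2009 is March 12, 2009.
Service was by mail, adding 3 days: March 12, 2009 + 3 days = March 15, 2009.

March 15, 2009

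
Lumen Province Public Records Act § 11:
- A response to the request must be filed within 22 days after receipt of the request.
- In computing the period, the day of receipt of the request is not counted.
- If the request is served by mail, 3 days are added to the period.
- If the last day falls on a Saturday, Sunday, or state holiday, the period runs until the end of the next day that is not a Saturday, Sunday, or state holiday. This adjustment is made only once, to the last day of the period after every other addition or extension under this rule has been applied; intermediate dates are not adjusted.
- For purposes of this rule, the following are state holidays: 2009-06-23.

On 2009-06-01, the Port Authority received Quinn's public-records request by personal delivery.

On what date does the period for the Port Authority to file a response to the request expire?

22 days after 2009-06-01 is June 23, 2009.
Service was not by mail, so no mail extension applies.
June 23, 2009 is a listed holiday. The next qualifying day is June 24, 2009.

June 24, 2009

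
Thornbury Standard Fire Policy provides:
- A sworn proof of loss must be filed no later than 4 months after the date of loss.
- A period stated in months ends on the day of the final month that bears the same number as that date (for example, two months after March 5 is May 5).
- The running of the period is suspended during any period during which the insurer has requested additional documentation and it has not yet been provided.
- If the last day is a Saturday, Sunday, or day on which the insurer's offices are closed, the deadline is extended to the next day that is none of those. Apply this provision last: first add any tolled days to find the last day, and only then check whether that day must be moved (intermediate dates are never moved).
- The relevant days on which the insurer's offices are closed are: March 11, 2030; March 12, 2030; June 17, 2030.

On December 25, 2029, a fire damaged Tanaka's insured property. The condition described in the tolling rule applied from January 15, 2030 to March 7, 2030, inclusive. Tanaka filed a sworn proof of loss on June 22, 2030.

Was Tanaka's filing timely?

No

4 months after December 25, 2029 is April 25, 2030.
From January 15, 2030 through March 7, 2030 inclusive is 52 days; tolling adds 52 days: April 25, 2030 + 52 days = June 16, 2030.
June 16, 2030 is Sunday; June 17, 2030 is a listed holiday. The next qualifying day is June 18, 2030.
The deadline is June 18, 2030; the filing on June 22, 2030 is after that date.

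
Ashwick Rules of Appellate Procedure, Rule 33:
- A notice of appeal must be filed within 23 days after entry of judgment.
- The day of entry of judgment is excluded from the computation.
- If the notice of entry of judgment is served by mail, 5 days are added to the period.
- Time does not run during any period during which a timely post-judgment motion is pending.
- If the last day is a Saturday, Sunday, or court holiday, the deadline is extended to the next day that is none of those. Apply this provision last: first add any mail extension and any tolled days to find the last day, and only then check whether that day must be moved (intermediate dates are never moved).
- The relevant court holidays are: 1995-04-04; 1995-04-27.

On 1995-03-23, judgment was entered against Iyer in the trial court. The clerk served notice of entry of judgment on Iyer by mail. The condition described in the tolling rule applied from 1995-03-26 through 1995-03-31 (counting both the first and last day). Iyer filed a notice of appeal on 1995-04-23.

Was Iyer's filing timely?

Yes

23 days after 1995-03-23 is April 15, 1995.
Service was by mail, adding 5 days: April 15, 1995 + 5 days = April 20, 1995.
From March 26, 1995 through March 31, 1995 inclusive is 6 days; tolling adds 6 days: April 20, 1995 + 6 days = April 26, 1995.
April 26, 1995 is a Wednesday and not a court holiday, so no extension applies.
The deadline is April 26, 1995; the filing on April 23, 1995 is on or before that date.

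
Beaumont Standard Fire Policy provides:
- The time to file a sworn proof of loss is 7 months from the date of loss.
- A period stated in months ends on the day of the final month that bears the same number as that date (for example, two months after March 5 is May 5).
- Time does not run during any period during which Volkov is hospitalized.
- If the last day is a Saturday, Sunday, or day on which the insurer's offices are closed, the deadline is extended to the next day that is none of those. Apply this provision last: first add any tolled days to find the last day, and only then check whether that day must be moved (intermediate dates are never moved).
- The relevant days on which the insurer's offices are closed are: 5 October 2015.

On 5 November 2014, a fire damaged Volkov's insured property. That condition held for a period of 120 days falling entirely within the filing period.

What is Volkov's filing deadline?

October 6, 2015

7 months after 5 November 2014 is June 5, 2015.
Tolling adds 120 days: June 5, 2015 + 120 days = October 3, 2015.
October 3, 2015 is Saturday; October 4, 2015 is Sunday; October 5, 2015 is a listed holiday. The next qualifying day is October 6, 2015.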